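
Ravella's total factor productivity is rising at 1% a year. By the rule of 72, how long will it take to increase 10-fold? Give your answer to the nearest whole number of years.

239 years

One doubling takes 72/1 = 72.00 years.
Reaching 10× takes log₂(10) ≈ 3.32 doublings.
3.32 × 72.00 ≈ 239 years.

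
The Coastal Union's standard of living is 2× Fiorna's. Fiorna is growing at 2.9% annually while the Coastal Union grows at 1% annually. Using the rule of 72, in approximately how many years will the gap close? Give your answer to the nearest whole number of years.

Fiorna gains on the Coastal Union at 2.9% − 1% = 1.9 points a year.
At that relative rate the gap halves every 72/1.9 ≈ 37.89 years.
A 2× gap closes after 1 halving: 1 × 37.89 ≈ 38 years.

roughly 38 years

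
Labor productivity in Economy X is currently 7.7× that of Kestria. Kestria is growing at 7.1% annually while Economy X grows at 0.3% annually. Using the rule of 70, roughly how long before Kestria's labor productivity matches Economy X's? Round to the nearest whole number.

approximately 30 years

Kestria gains on Economy X at 7.1% − 0.3% = 6.8 points a year.
At that relative rate the gap halves every 70/6.8 ≈ 10.29 years.
A 7.7× gap takes log₂(7.7) ≈ 2.94 halvings to close: 2.94 × 10.29 ≈ 30 years.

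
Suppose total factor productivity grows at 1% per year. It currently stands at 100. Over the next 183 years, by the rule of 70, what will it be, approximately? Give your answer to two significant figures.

Doubling time ≈ 70/1 = 70.00 years.
183 years is 183/70.00 ≈ 2.61 doublings, a factor of 2^2.61 ≈ 6.11.
100 × 6.11 ≈ 610.

≈ 610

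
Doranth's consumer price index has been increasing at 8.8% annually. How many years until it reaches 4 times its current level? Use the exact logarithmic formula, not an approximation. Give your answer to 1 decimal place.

16.4 years

t = ln(4) / ln(1 + 0.088) = 1.3863 / 0.084341 ≈ 16.44.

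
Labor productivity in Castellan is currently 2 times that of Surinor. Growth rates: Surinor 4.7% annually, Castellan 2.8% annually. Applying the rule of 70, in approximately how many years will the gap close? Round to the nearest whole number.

What matters is the difference: 1.9 pp.
Rule of 70 on the gap: the ratio halves every 70/1.9 ≈ 36.84 years.
A 2 times gap closes after 1 halving: 1 × 36.84 ≈ 37 years.

≈ 37 years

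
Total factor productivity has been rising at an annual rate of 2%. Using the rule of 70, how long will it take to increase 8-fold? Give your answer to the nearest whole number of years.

Doubling time ≈ 70/2 = 35.00 years.
Getting to 8× needs 3 doublings: 3 × 35.00 ≈ 105 years.

about 105 years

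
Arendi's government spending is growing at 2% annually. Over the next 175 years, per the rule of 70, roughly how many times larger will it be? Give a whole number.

Doubling time ≈ 70/2 = 35.00 years.
175/35.00 ≈ 5 doublings, so about 2^5 = 32×.

about 32 times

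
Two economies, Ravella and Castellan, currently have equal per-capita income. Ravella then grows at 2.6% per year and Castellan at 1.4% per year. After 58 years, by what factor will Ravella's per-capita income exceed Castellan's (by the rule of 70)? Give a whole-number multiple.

Only the 1.2-point difference matters.
70/1.2 ≈ 58.33 years per doubling of the ratio; 58 years gives 0.99 doublings, so ≈ 2×.

≈ 2 times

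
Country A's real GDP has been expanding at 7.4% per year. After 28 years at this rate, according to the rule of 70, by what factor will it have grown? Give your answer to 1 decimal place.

Doubling time ≈ 70/7.4 = 9.46 years.
28 years / 9.46 ≈ 2.96 doublings → factor 2^2.96 ≈ 7.8.

about 7.8 times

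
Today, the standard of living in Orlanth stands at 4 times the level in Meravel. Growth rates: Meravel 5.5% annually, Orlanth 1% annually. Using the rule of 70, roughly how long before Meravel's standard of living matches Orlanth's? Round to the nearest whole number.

Meravel gains on Orlanth at 5.5% − 1% = 4.5 points a year.
At that relative rate the gap halves every 70/4.5 ≈ 15.56 years.
A 4 times gap closes after 2 halvings: 2 × 15.56 ≈ 31 years.

≈ 31 years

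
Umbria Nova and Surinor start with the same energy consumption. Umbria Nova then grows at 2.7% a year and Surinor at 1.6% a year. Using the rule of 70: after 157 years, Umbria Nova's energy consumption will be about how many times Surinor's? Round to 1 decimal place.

Rate gap = 2.7% − 1.6% = 1.1 points.
The ratio doubles every 70/1.1 ≈ 63.64 years.
157/63.64 ≈ 2.47 doublings → ratio ≈ 2^2.47 ≈ 5.5.

roughly 5.5 times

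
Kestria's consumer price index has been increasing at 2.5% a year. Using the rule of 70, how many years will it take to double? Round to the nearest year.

about 28 years

At 2.5%, doubling takes about 70/2.5 = 28.00 years.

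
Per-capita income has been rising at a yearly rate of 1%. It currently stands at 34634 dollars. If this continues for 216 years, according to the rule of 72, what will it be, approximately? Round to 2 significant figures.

Doubling time ≈ 72/1 = 72.00 years.
216 years is 216/72.00 ≈ 3.00 doublings, a factor of 2^3.00 ≈ 8.00.
34634 × 8.00 ≈ 280000 dollars.

roughly 280000 dollars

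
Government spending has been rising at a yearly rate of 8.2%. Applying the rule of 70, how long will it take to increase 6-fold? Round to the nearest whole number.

Doubling time ≈ 70/8.2 = 8.54 years.
6× is log₂ 6 ≈ 2.58 doublings, so ≈ 2.58 × 8.54 = 22 years.

≈ 22 years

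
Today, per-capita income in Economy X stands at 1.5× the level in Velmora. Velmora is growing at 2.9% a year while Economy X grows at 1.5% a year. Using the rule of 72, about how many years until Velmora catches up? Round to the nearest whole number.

What matters is the difference: 1.4 pp.
Rule of 72 on the gap: the ratio halves every 72/1.4 ≈ 51.43 years.
A 1.5× gap takes log₂(1.5) ≈ 0.58 halvings to close: 0.58 × 51.43 ≈ 30 years.

roughly 30 years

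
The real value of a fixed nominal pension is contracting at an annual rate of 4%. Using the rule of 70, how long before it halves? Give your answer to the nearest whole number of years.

approximately 18 years

Halving time ≈ 70 / 4 = 17.50 → 18 years.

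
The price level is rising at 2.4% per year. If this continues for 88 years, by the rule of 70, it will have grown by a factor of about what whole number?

Doubling time ≈ 70/2.4 = 29.17 years.
88/29.17 ≈ 3 doublings, so about 2^3 = 8×.

8 times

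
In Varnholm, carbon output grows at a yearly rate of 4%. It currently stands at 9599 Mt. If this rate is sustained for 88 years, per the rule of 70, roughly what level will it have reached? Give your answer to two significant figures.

around 310000 Mt

It doubles every 70/4 ≈ 17.50 years, so 88 years is 5.03 doublings.
2^5.03 ≈ 32.67; 9599 × 32.67 ≈ 310000 Mt.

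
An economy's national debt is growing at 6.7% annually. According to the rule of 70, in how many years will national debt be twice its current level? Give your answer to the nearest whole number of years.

around 10 years

70/6.7 ≈ 10.45, so it doubles roughly every 10 years.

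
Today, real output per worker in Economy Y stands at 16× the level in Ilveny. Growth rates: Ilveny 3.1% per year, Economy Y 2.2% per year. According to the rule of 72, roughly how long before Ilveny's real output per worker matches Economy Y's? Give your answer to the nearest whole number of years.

approximately 320 years

What matters is the difference: 0.9 pp.
Rule of 72 on the gap: the ratio halves every 72/0.9 ≈ 80.00 years.
A 16× gap closes after 4 halvings: 4 × 80.00 ≈ 320 years.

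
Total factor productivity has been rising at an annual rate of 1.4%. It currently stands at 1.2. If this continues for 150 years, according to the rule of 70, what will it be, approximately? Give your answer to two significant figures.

It doubles every 70/1.4 ≈ 50.00 years, so 150 years is 3.00 doublings.
2^3.00 ≈ 8.00; 1.2 × 8.00 ≈ 9.6.

≈ 9.6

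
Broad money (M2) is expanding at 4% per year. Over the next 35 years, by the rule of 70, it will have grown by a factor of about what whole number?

roughly 4 times

Doubling time ≈ 70/4 = 17.50 years.
35/17.50 ≈ 2 doublings, so about 2^2 = 4×.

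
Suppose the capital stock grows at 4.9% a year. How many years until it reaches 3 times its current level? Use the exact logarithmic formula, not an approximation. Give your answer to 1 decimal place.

t = ln(3) / ln(1 + 0.049) = 1.0986 / 0.047837 ≈ 22.97.

23.0 years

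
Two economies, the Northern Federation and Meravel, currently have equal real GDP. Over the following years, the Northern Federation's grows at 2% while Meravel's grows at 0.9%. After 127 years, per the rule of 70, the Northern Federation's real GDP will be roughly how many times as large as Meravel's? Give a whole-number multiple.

the Northern Federation pulls ahead at 1.1 pp per year, so the ratio doubles every 70/1.1 ≈ 63.64 years.
In 127 years that's 2.00 doublings: 2^2.00 ≈ 4.

≈ 4 times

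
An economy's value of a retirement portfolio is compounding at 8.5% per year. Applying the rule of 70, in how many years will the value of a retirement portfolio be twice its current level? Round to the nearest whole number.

about 8 years

70/8.5 ≈ 8.24, so it doubles roughly every 8 years.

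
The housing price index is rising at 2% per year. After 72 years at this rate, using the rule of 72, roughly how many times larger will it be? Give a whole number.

around 4 times

72/2 ≈ 36.00 years per doubling.
72 years fits 2 doublings: 2^2 = 4.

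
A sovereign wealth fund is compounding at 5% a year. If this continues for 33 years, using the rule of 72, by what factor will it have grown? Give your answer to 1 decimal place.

Doubles every ≈ 14.40 years (72/5).
33 years is 2.29 doublings; 2^2.29 ≈ 4.9×.

4.9 times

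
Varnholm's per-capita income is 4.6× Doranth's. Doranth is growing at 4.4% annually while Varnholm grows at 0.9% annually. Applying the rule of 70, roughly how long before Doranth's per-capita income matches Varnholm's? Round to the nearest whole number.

approximately 44 years

The growth-rate gap is 4.4% − 0.9% = 3.5 percentage points.
So the ratio between them halves every 70/3.5 ≈ 20.00 years.
A 4.6× gap takes log₂(4.6) ≈ 2.20 halvings to close: 2.20 × 20.00 ≈ 44 years.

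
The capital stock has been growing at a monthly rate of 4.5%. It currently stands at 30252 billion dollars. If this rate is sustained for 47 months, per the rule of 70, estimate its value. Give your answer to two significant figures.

roughly 250000 billion dollars

It doubles every 70/4.5 ≈ 15.56 months, so 47 months is 3.02 doublings.
2^3.02 ≈ 8.11; 30252 × 8.11 ≈ 250000 billion dollars.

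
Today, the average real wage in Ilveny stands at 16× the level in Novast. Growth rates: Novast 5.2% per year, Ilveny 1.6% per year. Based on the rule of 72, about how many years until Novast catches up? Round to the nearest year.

80 years

The growth-rate gap is 5.2% − 1.6% = 3.6 percentage points.
So the ratio between them halves every 72/3.6 ≈ 20.00 years.
A 16× gap closes after 4 halvings: 4 × 20.00 ≈ 80 years.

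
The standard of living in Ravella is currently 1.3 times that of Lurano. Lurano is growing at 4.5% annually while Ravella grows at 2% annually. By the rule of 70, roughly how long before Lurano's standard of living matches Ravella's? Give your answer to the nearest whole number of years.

approximately 11 years

The growth-rate gap is 4.5% − 2% = 2.5 percentage points.
So the ratio between them halves every 70/2.5 ≈ 28.00 years.
A 1.3 times gap takes log₂(1.3) ≈ 0.38 halvings to close: 0.38 × 28.00 ≈ 11 years.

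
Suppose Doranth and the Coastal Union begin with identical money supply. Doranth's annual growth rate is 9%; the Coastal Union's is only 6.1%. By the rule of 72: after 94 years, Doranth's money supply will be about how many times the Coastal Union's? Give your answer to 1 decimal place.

about 13.8 times

Rate gap = 9% − 6.1% = 2.9 points.
The ratio doubles every 72/2.9 ≈ 24.83 years.
94/24.83 ≈ 3.79 doublings → ratio ≈ 2^3.79 ≈ 13.8.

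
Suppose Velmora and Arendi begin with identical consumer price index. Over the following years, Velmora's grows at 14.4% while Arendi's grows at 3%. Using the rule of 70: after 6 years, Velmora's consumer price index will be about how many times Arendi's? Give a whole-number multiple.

around 2 times

Rate gap = 14.4% − 3% = 11.4 points.
The ratio doubles every 70/11.4 ≈ 6.14 years.
6/6.14 ≈ 0.98 doublings → ratio ≈ 2^0.98 ≈ 2.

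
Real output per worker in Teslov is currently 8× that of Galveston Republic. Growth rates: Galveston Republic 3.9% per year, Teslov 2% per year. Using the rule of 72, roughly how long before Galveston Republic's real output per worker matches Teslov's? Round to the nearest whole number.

about 114 years

Galveston Republic gains on Teslov at 3.9% − 2% = 1.9 points a year.
At that relative rate the gap halves every 72/1.9 ≈ 37.89 years.
An 8× gap closes after 3 halvings: 3 × 37.89 ≈ 114 years.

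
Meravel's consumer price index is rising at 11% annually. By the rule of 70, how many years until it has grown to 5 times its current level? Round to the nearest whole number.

15 years

One doubling takes 70/11 = 6.36 years.
5× is log₂ 5 ≈ 2.32 doublings, so ≈ 2.32 × 6.36 = 15 years.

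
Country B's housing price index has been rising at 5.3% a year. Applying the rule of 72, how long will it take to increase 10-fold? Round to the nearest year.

Doubling time ≈ 72/5.3 = 13.58 years.
10× is log₂ 10 ≈ 3.32 doublings, so ≈ 3.32 × 13.58 = 45 years.

approximately 45 years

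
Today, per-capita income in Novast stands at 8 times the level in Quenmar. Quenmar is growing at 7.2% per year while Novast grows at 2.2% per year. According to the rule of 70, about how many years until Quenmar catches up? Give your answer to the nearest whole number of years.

≈ 42 years

The growth-rate gap is 7.2% − 2.2% = 5 percentage points.
So the ratio between them halves every 70/5 ≈ 14.00 years.
An 8 times gap closes after 3 halvings: 3 × 14.00 ≈ 42 years.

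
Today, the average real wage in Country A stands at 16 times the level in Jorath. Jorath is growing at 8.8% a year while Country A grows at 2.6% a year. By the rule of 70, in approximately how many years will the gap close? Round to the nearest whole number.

roughly 45 years

The growth-rate gap is 8.8% − 2.6% = 6.2 percentage points.
So the ratio between them halves every 70/6.2 ≈ 11.29 years.
A 16 times gap closes after 4 halvings: 4 × 11.29 ≈ 45 years.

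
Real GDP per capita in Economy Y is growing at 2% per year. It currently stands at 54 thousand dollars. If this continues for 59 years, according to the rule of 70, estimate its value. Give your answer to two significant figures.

It doubles every 70/2 ≈ 35.00 years, so 59 years is 1.69 doublings.
2^1.69 ≈ 3.23; 54 × 3.23 ≈ 170 thousand dollars.

around 170 thousand dollars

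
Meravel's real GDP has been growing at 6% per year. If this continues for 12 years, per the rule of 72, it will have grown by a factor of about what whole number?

72/6 ≈ 12.00 years per doubling.
12 years fits 1 doubling: 2^1 = 2.

2 times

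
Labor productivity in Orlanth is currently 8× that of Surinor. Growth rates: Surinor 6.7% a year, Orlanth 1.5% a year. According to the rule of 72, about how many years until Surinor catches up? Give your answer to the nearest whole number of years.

Surinor gains on Orlanth at 6.7% − 1.5% = 5.2 points a year.
At that relative rate the gap halves every 72/5.2 ≈ 13.85 years.
An 8× gap closes after 3 halvings: 3 × 13.85 ≈ 42 years.

approximately 42 years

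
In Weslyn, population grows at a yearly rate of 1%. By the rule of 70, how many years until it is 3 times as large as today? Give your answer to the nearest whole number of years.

approximately 111 years

At 1% it doubles every 70/1 ≈ 70.00 years.
3× is log₂ 3 ≈ 1.58 doublings, so ≈ 1.58 × 70.00 = 111 years.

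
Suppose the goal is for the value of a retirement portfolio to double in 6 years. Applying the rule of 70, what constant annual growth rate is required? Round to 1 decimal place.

≈ 11.7%

70 / 6 ≈ 11.67, so about 11.7% a year.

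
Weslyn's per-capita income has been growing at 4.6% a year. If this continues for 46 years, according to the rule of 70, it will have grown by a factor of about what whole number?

8 times

At 4.6% one doubling takes ≈ 15.22 years; 46 years is 3 of them, so ×8.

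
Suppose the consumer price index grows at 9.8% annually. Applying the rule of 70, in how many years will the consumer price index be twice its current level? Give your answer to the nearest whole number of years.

≈ 7 years

Doubling time ≈ 70 / 9.8 = 7.14 years.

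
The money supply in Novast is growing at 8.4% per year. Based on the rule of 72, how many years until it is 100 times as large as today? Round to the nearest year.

At 8.4% it doubles every 72/8.4 ≈ 8.57 years.
100× is log₂ 100 ≈ 6.64 doublings, so ≈ 6.64 × 8.57 = 57 years.

≈ 57 years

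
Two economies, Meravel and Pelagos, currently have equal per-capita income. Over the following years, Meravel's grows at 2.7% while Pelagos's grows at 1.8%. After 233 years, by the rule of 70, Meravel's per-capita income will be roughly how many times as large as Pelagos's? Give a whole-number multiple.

Only the 0.9-point difference matters.
70/0.9 ≈ 77.78 years per doubling of the ratio; 233 years gives 3.00 doublings, so ≈ 8×.

8 times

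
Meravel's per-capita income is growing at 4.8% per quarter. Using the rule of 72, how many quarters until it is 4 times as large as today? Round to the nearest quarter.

roughly 30 quarters

One doubling takes 72/4.8 = 15.00 quarters.
4 = 2^2, so 2 doublings → 30 quarters.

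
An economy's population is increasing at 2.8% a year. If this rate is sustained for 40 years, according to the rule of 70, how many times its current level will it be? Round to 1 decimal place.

Doubling time ≈ 70/2.8 = 25.00 years.
40 years / 25.00 ≈ 1.60 doublings → factor 2^1.60 ≈ 3.0.

approximately 3.0 times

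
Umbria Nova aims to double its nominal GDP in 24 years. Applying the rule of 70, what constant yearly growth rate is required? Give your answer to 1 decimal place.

70 / 24 ≈ 2.92, so about 2.9% per year.

around 2.9% per year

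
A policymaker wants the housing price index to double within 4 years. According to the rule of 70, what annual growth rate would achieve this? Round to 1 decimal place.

70 / 4 ≈ 17.50, so about 17.5% annually.

approximately 17.5%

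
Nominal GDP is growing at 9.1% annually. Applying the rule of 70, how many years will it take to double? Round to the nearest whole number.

≈ 8 years

At 9.1%, doubling takes about 70/9.1 = 7.69 years.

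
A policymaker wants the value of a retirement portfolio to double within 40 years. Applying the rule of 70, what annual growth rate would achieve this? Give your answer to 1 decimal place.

70 / 40 ≈ 1.75, so about 1.8% a year.

about 1.8%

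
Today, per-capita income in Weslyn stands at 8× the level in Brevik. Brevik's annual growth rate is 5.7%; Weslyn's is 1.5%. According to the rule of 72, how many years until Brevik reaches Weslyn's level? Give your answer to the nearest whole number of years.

The growth-rate gap is 5.7% − 1.5% = 4.2 percentage points.
So the ratio between them halves every 72/4.2 ≈ 17.14 years.
An 8× gap closes after 3 halvings: 3 × 17.14 ≈ 51 years.

approximately 51 years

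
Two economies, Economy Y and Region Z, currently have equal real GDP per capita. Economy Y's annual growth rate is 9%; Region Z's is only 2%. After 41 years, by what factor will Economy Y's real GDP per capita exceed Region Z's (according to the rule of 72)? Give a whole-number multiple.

Rate gap = 9% − 2% = 7 points.
The ratio doubles every 72/7 ≈ 10.29 years.
41/10.29 ≈ 3.98 doublings → ratio ≈ 2^3.98 ≈ 16.

roughly 16 times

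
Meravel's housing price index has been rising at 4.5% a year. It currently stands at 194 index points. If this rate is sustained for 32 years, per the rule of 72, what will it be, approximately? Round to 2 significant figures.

about 780 index points

It doubles every 72/4.5 ≈ 16.00 years, so 32 years is 2.00 doublings.
2^2.00 ≈ 4.00; 194 × 4.00 ≈ 780 index points.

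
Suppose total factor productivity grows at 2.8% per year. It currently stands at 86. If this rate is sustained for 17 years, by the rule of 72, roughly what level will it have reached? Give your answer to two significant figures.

roughly 140

Doubling time ≈ 72/2.8 = 25.71 years.
17 years is 17/25.71 ≈ 0.66 doublings, a factor of 2^0.66 ≈ 1.58.
86 × 1.58 ≈ 140.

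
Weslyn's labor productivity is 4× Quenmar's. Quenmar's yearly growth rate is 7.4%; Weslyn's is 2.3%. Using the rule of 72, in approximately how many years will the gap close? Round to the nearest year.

The growth-rate gap is 7.4% − 2.3% = 5.1 percentage points.
So the ratio between them halves every 72/5.1 ≈ 14.12 years.
A 4× gap closes after 2 halvings: 2 × 14.12 ≈ 28 years.

28 years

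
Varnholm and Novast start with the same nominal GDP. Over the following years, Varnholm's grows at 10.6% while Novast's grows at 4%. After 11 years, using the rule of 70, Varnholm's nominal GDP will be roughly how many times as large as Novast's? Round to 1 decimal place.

Rate gap = 10.6% − 4% = 6.6 points.
The ratio doubles every 70/6.6 ≈ 10.61 years.
11/10.61 ≈ 1.04 doublings → ratio ≈ 2^1.04 ≈ 2.1.

about 2.1 times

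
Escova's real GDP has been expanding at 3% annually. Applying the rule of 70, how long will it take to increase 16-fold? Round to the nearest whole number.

At 3% it doubles every 70/3 ≈ 23.33 years.
16× is 4 doublings, so 4 × 23.33 ≈ 93 years.

approximately 93 years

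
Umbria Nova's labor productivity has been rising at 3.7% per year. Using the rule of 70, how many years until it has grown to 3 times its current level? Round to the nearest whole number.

One doubling takes 70/3.7 = 18.92 years.
Reaching 3× takes log₂(3) ≈ 1.58 doublings.
1.58 × 18.92 ≈ 30 years.

around 30 years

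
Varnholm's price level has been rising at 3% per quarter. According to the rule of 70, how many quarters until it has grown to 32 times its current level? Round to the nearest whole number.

approximately 117 quarters

Doubling time ≈ 70/3 = 23.33 quarters.
32× is 5 doublings, so 5 × 23.33 ≈ 117 quarters.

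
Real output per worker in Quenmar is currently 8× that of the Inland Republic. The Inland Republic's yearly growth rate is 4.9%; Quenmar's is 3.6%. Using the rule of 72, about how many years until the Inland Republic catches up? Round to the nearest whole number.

about 166 years

The growth-rate gap is 4.9% − 3.6% = 1.3 percentage points.
So the ratio between them halves every 72/1.3 ≈ 55.38 years.
An 8× gap closes after 3 halvings: 3 × 55.38 ≈ 166 years.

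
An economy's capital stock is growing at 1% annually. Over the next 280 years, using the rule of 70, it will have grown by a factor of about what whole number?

about 16 times

70/1 ≈ 70.00 years per doubling.
280 years fits 4 doublings: 2^4 = 16.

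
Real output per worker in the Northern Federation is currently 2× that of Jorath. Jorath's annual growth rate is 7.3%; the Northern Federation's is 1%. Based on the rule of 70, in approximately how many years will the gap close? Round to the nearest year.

approximately 11 years

What matters is the difference: 6.3 pp.
Rule of 70 on the gap: the ratio halves every 70/6.3 ≈ 11.11 years.
A 2× gap closes after 1 halving: 1 × 11.11 ≈ 11 years.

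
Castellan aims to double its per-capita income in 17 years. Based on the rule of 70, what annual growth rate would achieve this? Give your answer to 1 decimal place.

roughly 4.1% annually

70 / 17 ≈ 4.12, so about 4.1% annually.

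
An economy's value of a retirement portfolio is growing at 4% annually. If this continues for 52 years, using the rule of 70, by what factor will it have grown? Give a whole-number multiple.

about 8 times

At 4% one doubling takes ≈ 17.50 years; 52 years is 3 of them, so ×8.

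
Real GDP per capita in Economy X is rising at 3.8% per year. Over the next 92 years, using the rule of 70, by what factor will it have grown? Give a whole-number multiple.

At 3.8% one doubling takes ≈ 18.42 years; 92 years is 5 of them, so ×32.

around 32 times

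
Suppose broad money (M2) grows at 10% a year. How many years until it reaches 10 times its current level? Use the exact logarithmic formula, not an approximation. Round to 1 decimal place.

t = ln(10) / ln(1 + 0.1) = 2.3026 / 0.095310 ≈ 24.16.

24.2 years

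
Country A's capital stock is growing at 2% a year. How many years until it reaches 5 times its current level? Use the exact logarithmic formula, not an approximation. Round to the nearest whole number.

t = ln(5) / ln(1 + 0.02) = 1.6094 / 0.019803 ≈ 81.27.
≈ 81 years.

81 years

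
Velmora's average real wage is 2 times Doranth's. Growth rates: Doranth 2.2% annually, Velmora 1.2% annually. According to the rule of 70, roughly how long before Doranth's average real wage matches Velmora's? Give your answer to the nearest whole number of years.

around 70 years

Doranth gains on Velmora at 2.2% − 1.2% = 1 point a year.
At that relative rate the gap halves every 70/1 ≈ 70.00 years.
A 2 times gap closes after 1 halving: 1 × 70.00 ≈ 70 years.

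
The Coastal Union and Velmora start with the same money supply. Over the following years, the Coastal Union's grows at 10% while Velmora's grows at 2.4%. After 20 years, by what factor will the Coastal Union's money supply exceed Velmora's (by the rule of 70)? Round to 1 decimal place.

around 4.5 times

Only the 7.6-point difference matters.
70/7.6 ≈ 9.21 years per doubling of the ratio; 20 years gives 2.17 doublings, so ≈ 4.5×.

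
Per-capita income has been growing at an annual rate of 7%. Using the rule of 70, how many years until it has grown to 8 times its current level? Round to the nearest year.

One doubling takes 70/7 = 10.00 years.
Getting to 8× needs 3 doublings: 3 × 10.00 ≈ 30 years.

30 years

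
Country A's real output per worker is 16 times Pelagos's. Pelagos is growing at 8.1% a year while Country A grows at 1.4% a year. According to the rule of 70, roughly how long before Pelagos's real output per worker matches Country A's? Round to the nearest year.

The growth-rate gap is 8.1% − 1.4% = 6.7 percentage points.
So the ratio between them halves every 70/6.7 ≈ 10.45 years.
A 16 times gap closes after 4 halvings: 4 × 10.45 ≈ 42 years.

≈ 42 years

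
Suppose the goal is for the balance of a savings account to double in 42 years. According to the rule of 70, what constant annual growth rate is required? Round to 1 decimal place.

about 1.7%

70 / 42 ≈ 1.67, so about 1.7% annually.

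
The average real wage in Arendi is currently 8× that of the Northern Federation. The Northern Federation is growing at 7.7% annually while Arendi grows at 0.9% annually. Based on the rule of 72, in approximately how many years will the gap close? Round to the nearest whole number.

What matters is the difference: 6.8 pp.
Rule of 72 on the gap: the ratio halves every 72/6.8 ≈ 10.59 years.
An 8× gap closes after 3 halvings: 3 × 10.59 ≈ 32 years.

around 32 years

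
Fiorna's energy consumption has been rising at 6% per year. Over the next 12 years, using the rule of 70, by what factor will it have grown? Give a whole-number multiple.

Doubling time ≈ 70/6 = 11.67 years.
12/11.67 ≈ 1 doubling, so about 2^1 = 2×.

around 2 times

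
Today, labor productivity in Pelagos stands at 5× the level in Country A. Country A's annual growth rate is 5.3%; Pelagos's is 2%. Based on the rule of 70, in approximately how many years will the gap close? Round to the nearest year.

around 49 years

Country A gains on Pelagos at 5.3% − 2% = 3.3 points a year.
At that relative rate the gap halves every 70/3.3 ≈ 21.21 years.
A 5× gap takes log₂(5) ≈ 2.32 halvings to close: 2.32 × 21.21 ≈ 49 years.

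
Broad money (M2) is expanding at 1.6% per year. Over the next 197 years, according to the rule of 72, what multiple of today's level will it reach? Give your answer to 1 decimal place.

Doubles every ≈ 45.00 years (72/1.6).
197 years is 4.38 doublings; 2^4.38 ≈ 20.8×.

about 20.8 times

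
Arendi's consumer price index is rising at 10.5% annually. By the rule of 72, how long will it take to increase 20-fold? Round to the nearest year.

about 30 years

At 10.5% it doubles every 72/10.5 ≈ 6.86 years.
20× is log₂ 20 ≈ 4.32 doublings, so ≈ 4.32 × 6.86 = 30 years.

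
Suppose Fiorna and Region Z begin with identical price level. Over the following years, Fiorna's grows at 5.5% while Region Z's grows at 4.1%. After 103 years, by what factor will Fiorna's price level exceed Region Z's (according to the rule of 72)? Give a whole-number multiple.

Fiorna pulls ahead at 1.4 pp per year, so the ratio doubles every 72/1.4 ≈ 51.43 years.
In 103 years that's 2.00 doublings: 2^2.00 ≈ 4.

≈ 4 times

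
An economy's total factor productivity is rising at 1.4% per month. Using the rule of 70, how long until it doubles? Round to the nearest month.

≈ 50 months

At 1.4%, doubling takes about 70/1.4 = 50.00 months.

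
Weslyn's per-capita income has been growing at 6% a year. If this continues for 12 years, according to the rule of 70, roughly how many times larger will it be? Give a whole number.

70/6 ≈ 11.67 years per doubling.
12 years fits 1 doubling: 2^1 = 2.

around 2 times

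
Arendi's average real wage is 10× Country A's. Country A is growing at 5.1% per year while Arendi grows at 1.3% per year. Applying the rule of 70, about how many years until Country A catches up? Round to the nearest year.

Country A gains on Arendi at 5.1% − 1.3% = 3.8 points a year.
At that relative rate the gap halves every 70/3.8 ≈ 18.42 years.
A 10× gap takes log₂(10) ≈ 3.32 halvings to close: 3.32 × 18.42 ≈ 61 years.

≈ 61 years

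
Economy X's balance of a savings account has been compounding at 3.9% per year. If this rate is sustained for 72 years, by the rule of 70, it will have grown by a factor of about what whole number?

≈ 16 times

Doubling time ≈ 70/3.9 = 17.95 years.
72/17.95 ≈ 4 doublings, so about 2^4 = 16×.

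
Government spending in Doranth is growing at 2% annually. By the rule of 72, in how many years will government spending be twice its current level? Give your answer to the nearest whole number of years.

approximately 36 years

72/2 ≈ 36.00, so it doubles roughly every 36 years.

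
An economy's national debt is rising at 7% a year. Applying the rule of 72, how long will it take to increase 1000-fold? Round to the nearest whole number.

roughly 103 years

At 7% it doubles every 72/7 ≈ 10.29 years.
Reaching 1000× takes log₂(1000) ≈ 9.97 doublings.
9.97 × 10.29 ≈ 103 years.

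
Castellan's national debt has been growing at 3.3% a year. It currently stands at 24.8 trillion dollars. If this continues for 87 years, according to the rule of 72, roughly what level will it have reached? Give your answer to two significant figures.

Doubling time ≈ 72/3.3 = 21.82 years.
87 years is 87/21.82 ≈ 3.99 doublings, a factor of 2^3.99 ≈ 15.89.
24.8 × 15.89 ≈ 390 trillion dollars.

390 trillion dollars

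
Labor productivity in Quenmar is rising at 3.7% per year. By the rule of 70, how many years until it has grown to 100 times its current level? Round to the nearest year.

around 126 years

At 3.7% it doubles every 70/3.7 ≈ 18.92 years.
100× is log₂ 100 ≈ 6.64 doublings, so ≈ 6.64 × 18.92 = 126 years.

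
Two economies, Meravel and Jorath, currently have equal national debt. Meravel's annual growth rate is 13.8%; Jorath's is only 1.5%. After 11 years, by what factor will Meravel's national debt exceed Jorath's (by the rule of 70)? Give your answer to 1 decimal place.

≈ 3.8 times

Only the 12.3-point difference matters.
70/12.3 ≈ 5.69 years per doubling of the ratio; 11 years gives 1.93 doublings, so ≈ 3.8×.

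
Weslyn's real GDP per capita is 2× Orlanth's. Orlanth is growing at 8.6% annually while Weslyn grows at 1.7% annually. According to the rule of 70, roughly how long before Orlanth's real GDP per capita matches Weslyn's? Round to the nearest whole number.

Orlanth gains on Weslyn at 8.6% − 1.7% = 6.9 points a year.
At that relative rate the gap halves every 70/6.9 ≈ 10.14 years.
A 2× gap closes after 1 halving: 1 × 10.14 ≈ 10 years.

approximately 10 years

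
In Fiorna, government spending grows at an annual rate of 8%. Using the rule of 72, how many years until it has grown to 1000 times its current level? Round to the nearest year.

At 8% it doubles every 72/8 ≈ 9.00 years.
1000× is log₂ 1000 ≈ 9.97 doublings, so ≈ 9.97 × 9.00 = 90 years.

about 90 years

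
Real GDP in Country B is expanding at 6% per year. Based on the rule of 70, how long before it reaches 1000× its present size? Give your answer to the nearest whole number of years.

One doubling takes 70/6 = 11.67 years.
Reaching 1000× takes log₂(1000) ≈ 9.97 doublings.
9.97 × 11.67 ≈ 116 years.

roughly 116 years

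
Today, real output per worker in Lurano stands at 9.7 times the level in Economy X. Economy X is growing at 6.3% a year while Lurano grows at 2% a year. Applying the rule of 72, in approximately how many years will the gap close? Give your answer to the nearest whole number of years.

Economy X gains on Lurano at 6.3% − 2% = 4.3 points a year.
At that relative rate the gap halves every 72/4.3 ≈ 16.74 years.
A 9.7 times gap takes log₂(9.7) ≈ 3.28 halvings to close: 3.28 × 16.74 ≈ 55 years.

approximately 55 years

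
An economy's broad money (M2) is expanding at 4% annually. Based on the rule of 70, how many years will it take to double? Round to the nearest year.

≈ 18 years

Doubling time ≈ 70 / 4 = 17.50 years.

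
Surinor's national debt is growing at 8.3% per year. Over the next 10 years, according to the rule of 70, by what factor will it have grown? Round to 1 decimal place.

Doubles every ≈ 8.43 years (70/8.3).
10 years is 1.19 doublings; 2^1.19 ≈ 2.3×.

≈ 2.3 times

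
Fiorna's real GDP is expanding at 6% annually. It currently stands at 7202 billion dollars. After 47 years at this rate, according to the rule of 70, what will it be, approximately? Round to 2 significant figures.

approximately 120000 billion dollars

Doubling time ≈ 70/6 = 11.67 years.
47 years is 47/11.67 ≈ 4.03 doublings, a factor of 2^4.03 ≈ 16.34.
7202 × 16.34 ≈ 120000 billion dollars.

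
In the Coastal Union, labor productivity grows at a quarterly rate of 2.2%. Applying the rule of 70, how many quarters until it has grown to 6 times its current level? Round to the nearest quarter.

approximately 82 quarters

One doubling takes 70/2.2 = 31.82 quarters.
Reaching 6× takes log₂(6) ≈ 2.58 doublings.
2.58 × 31.82 ≈ 82 quarters.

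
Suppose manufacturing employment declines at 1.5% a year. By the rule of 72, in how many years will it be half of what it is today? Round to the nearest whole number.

≈ 48 years

The rule works in reverse for decay: 72/1.5 ≈ 48.00 years to halve.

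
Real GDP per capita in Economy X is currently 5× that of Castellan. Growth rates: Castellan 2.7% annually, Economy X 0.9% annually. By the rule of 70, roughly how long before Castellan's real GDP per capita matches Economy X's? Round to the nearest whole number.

90 years

The growth-rate gap is 2.7% − 0.9% = 1.8 percentage points.
So the ratio between them halves every 70/1.8 ≈ 38.89 years.
A 5× gap takes log₂(5) ≈ 2.32 halvings to close: 2.32 × 38.89 ≈ 90 years.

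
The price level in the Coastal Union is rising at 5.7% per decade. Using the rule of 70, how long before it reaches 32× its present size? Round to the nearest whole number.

At 5.7% it doubles every 70/5.7 ≈ 12.28 decades.
Getting to 32× needs 5 doublings: 5 × 12.28 ≈ 61 decades.

roughly 61 decades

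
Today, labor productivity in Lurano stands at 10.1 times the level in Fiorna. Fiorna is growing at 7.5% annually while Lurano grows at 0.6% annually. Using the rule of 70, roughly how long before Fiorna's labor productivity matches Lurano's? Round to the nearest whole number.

The growth-rate gap is 7.5% − 0.6% = 6.9 percentage points.
So the ratio between them halves every 70/6.9 ≈ 10.14 years.
A 10.1 times gap takes log₂(10.1) ≈ 3.34 halvings to close: 3.34 × 10.14 ≈ 34 years.

≈ 34 years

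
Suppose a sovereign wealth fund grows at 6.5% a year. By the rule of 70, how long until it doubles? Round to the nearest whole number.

At 6.5%, doubling takes about 70/6.5 = 10.77 years.

approximately 11 years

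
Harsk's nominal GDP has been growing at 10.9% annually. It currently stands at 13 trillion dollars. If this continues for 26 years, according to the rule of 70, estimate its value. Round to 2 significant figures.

about 220 trillion dollars

Doubling time ≈ 70/10.9 = 6.42 years.
26 years is 26/6.42 ≈ 4.05 doublings, a factor of 2^4.05 ≈ 16.56.
13 × 16.56 ≈ 220 trillion dollars.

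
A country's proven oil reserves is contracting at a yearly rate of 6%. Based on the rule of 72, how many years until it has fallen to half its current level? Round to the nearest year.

12 years

Halving time ≈ 72 / 6 = 12.00 → 12 years.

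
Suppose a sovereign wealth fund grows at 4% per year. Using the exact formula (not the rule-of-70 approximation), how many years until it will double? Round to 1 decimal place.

t = ln(2) / ln(1 + 0.04) = 0.6931 / 0.039221 ≈ 17.67.

17.7 years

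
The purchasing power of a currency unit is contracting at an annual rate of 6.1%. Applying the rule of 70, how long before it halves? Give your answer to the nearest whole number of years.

≈ 11 years

Halving time ≈ 70 / 6.1 = 11.48 → 11 years.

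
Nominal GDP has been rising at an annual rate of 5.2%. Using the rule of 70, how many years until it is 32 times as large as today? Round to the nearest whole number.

One doubling takes 70/5.2 = 13.46 years.
Getting to 32× needs 5 doublings: 5 × 13.46 ≈ 67 years.

about 67 years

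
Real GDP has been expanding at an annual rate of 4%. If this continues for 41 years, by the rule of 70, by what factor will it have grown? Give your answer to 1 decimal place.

Doubling time ≈ 70/4 = 17.50 years.
41 years / 17.50 ≈ 2.34 doublings → factor 2^2.34 ≈ 5.1.

≈ 5.1 times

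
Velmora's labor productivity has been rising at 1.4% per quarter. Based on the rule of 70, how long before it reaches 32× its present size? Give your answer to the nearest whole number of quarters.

Doubling time ≈ 70/1.4 = 50.00 quarters.
Getting to 32× needs 5 doublings: 5 × 50.00 ≈ 250 quarters.

approximately 250 quarters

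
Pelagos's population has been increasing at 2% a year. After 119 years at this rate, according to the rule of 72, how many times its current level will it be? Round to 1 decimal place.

about 9.9 times

Doubling time ≈ 72/2 = 36.00 years.
119 years / 36.00 ≈ 3.31 doublings → factor 2^3.31 ≈ 9.9.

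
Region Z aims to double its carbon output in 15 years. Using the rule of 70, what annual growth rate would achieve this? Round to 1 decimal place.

70 / 15 ≈ 4.67, so about 4.7% a year.

about 4.7%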